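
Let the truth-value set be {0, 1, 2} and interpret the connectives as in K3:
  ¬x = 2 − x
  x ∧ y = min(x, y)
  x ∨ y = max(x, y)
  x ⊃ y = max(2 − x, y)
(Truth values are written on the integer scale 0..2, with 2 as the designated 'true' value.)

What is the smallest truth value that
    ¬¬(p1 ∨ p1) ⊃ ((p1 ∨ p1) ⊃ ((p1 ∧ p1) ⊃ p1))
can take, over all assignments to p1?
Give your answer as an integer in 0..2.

1

Take p1 = 1:
p1 ∨ p1 = 1 ∨ 1 = 1
¬(p1 ∨ p1) = ¬1 = 1
¬¬(p1 ∨ p1) = ¬1 = 1
p1 ∨ p1 = 1 ∨ 1 = 1
p1 ∧ p1 = 1 ∧ 1 = 1
(p1 ∧ p1) ⊃ p1 = 1 ⊃ 1 = 1
(p1 ∨ p1) ⊃ ((p1 ∧ p1) ⊃ p1) = 1 ⊃ 1 = 1
¬¬(p1 ∨ p1) ⊃ ((p1 ∨ p1) ⊃ ((p1 ∧ p1) ⊃ p1)) = 1 ⊃ 1 = 1
No assignment yields a value below 1, so this is the minimum.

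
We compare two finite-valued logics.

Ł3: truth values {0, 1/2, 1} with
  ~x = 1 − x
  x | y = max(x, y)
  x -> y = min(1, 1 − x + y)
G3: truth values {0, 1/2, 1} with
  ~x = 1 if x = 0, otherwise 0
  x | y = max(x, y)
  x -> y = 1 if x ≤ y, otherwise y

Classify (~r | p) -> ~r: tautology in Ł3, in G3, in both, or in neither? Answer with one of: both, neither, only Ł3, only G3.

neither

In Ł3: at p = 1/2, r = 1 the value is 1/2 — not a tautology.
In G3: at p = 1/2, r = 1/2 the value is 0 — not a tautology.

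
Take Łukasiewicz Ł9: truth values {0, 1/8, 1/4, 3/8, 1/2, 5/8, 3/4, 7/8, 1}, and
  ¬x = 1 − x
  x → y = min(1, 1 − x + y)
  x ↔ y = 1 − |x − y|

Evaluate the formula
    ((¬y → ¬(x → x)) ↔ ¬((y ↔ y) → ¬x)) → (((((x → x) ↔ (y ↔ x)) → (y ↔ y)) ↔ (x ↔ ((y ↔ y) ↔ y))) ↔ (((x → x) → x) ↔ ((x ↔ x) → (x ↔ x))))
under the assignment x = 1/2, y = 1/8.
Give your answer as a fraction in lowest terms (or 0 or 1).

1

¬y = ¬1/8 = 7/8
x → x = 1/2 → 1/2 = 1
¬(x → x) = ¬1 = 0
¬y → ¬(x → x) = 7/8 → 0 = 1/8
y ↔ y = 1/8 ↔ 1/8 = 1
¬x = ¬1/2 = 1/2
(y ↔ y) → ¬x = 1 → 1/2 = 1/2
¬((y ↔ y) → ¬x) = ¬1/2 = 1/2
(¬y → ¬(x → x)) ↔ ¬((y ↔ y) → ¬x) = 1/8 ↔ 1/2 = 5/8
x → x = 1/2 → 1/2 = 1
y ↔ x = 1/8 ↔ 1/2 = 5/8
(x → x) ↔ (y ↔ x) = 1 ↔ 5/8 = 5/8
y ↔ y = 1/8 ↔ 1/8 = 1
((x → x) ↔ (y ↔ x)) → (y ↔ y) = 5/8 → 1 = 1
y ↔ y = 1/8 ↔ 1/8 = 1
(y ↔ y) ↔ y = 1 ↔ 1/8 = 1/8
x ↔ ((y ↔ y) ↔ y) = 1/2 ↔ 1/8 = 5/8
(((x → x) ↔ (y ↔ x)) → (y ↔ y)) ↔ (x ↔ ((y ↔ y) ↔ y)) = 1 ↔ 5/8 = 5/8
x → x = 1/2 → 1/2 = 1
(x → x) → x = 1 → 1/2 = 1/2
x ↔ x = 1/2 ↔ 1/2 = 1
x ↔ x = 1/2 ↔ 1/2 = 1
(x ↔ x) → (x ↔ x) = 1 → 1 = 1
((x → x) → x) ↔ ((x ↔ x) → (x ↔ x)) = 1/2 ↔ 1 = 1/2
((((x → x) ↔ (y ↔ x)) → (y ↔ y)) ↔ (x ↔ ((y ↔ y) ↔ y))) ↔ (((x → x) → x) ↔ ((x ↔ x) → (x ↔ x))) = 5/8 ↔ 1/2 = 7/8
((¬y → ¬(x → x)) ↔ ¬((y ↔ y) → ¬x)) → (((((x → x) ↔ (y ↔ x)) → (y ↔ y)) ↔ (x ↔ ((y ↔ y) ↔ y))) ↔ (((x → x) → x) ↔ ((x ↔ x) → (x ↔ x)))) = 5/8 → 7/8 = 1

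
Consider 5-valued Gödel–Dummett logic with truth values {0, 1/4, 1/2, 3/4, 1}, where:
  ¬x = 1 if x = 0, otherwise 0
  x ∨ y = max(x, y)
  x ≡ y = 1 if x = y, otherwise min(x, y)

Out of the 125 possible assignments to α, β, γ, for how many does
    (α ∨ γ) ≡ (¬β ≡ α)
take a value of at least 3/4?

value 1: 19 assignments (counts)
value 3/4: 5 assignments (counts)
value 1/2: 6 assignments
value 1/4: 7 assignments
value 0: 88 assignments
So 24 of the 125 assignments meet the threshold.

24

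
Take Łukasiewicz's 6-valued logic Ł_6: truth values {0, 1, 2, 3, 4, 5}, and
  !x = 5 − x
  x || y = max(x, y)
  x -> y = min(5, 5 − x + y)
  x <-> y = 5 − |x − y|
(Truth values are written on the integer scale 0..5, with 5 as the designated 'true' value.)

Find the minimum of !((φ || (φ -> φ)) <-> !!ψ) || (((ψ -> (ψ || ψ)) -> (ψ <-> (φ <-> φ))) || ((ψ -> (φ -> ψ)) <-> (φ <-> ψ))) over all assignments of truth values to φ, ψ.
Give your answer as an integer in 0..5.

Take φ = 0, ψ = 2:
φ -> φ = 0 -> 0 = 5
φ || (φ -> φ) = 0 || 5 = 5
!ψ = !2 = 3
!!ψ = !3 = 2
(φ || (φ -> φ)) <-> !!ψ = 5 <-> 2 = 2
!((φ || (φ -> φ)) <-> !!ψ) = !2 = 3
ψ || ψ = 2 || 2 = 2
ψ -> (ψ || ψ) = 2 -> 2 = 5
φ <-> φ = 0 <-> 0 = 5
ψ <-> (φ <-> φ) = 2 <-> 5 = 2
(ψ -> (ψ || ψ)) -> (ψ <-> (φ <-> φ)) = 5 -> 2 = 2
φ -> ψ = 0 -> 2 = 5
ψ -> (φ -> ψ) = 2 -> 5 = 5
φ <-> ψ = 0 <-> 2 = 3
(ψ -> (φ -> ψ)) <-> (φ <-> ψ) = 5 <-> 3 = 3
((ψ -> (ψ || ψ)) -> (ψ <-> (φ <-> φ))) || ((ψ -> (φ -> ψ)) <-> (φ <-> ψ)) = 2 || 3 = 3
!((φ || (φ -> φ)) <-> !!ψ) || (((ψ -> (ψ || ψ)) -> (ψ <-> (φ <-> φ))) || ((ψ -> (φ -> ψ)) <-> (φ <-> ψ))) = 3 || 3 = 3
No assignment yields a value below 3, so this is the minimum.

3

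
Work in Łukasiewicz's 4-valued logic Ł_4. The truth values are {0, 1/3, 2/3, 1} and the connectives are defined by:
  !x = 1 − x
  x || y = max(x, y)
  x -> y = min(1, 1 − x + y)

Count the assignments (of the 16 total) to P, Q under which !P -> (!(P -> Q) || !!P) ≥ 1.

P = 0, Q = 0 ↦ 0  <
P = 0, Q = 1/3 ↦ 0  <
P = 0, Q = 2/3 ↦ 0  <
P = 0, Q = 1 ↦ 0  <
P = 1/3, Q = 0 ↦ 2/3  <
P = 1/3, Q = 1/3 ↦ 2/3  <
P = 1/3, Q = 2/3 ↦ 2/3  <
P = 1/3, Q = 1 ↦ 2/3  <
P = 2/3, Q = 0 ↦ 1  ≥
P = 2/3, Q = 1/3 ↦ 1  ≥
P = 2/3, Q = 2/3 ↦ 1  ≥
P = 2/3, Q = 1 ↦ 1  ≥
P = 1, Q = 0 ↦ 1  ≥
P = 1, Q = 1/3 ↦ 1  ≥
P = 1, Q = 2/3 ↦ 1  ≥
P = 1, Q = 1 ↦ 1  ≥
So 8 of the 16 assignments meet the threshold.

8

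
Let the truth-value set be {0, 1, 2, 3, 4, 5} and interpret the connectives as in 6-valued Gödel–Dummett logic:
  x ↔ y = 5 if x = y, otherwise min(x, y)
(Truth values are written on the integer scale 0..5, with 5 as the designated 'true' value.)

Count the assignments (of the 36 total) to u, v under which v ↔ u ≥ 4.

8

value 5: 6 assignments (counts)
value 4: 2 assignments (counts)
value 3: 4 assignments
value 2: 6 assignments
value 1: 8 assignments
value 0: 10 assignments
So 8 of the 36 assignments meet the threshold.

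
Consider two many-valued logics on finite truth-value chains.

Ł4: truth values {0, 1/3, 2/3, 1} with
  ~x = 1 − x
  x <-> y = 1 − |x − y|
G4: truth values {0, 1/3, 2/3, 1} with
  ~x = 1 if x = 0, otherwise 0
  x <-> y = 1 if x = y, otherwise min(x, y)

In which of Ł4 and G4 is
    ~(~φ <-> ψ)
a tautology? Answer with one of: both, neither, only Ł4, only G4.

In Ł4: at φ = 0, ψ = 1/3 the value is 2/3 — not a tautology.
In G4: at φ = 0, ψ = 1/3 the value is 0 — not a tautology.

neither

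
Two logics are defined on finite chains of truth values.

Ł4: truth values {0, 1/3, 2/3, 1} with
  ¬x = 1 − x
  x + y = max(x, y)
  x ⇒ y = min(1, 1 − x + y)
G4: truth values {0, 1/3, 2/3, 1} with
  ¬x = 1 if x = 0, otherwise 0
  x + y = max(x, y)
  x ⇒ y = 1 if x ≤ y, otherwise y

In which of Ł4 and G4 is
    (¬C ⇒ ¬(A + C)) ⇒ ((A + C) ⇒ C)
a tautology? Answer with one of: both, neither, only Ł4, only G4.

only Ł4

In Ł4: every assignment gives 1 — tautology.
In G4: at A = 2/3, C = 1/3 the value is 1/3 — not a tautology.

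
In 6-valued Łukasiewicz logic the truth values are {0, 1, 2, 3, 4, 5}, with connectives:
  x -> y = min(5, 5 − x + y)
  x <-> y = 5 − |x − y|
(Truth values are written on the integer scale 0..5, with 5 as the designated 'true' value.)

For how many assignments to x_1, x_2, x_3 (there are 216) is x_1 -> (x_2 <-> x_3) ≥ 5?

146

value 5: 146 assignments (counts)
value 4: 30 assignments
value 3: 20 assignments
value 2: 12 assignments
value 1: 6 assignments
value 0: 2 assignments
So 146 of the 216 assignments meet the threshold.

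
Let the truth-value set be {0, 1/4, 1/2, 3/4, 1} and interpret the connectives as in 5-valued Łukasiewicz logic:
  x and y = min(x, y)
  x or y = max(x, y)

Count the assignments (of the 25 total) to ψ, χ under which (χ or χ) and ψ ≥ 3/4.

4

value 1: 1 assignment (counts)
value 3/4: 3 assignments (counts)
value 1/2: 5 assignments
value 1/4: 7 assignments
value 0: 9 assignments
So 4 of the 25 assignments meet the threshold.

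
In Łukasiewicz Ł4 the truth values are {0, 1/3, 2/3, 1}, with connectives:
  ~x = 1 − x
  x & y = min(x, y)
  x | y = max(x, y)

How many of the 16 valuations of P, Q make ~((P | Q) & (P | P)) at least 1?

P = 0, Q = 0 ↦ 1  ≥
P = 0, Q = 1/3 ↦ 1  ≥
P = 0, Q = 2/3 ↦ 1  ≥
P = 0, Q = 1 ↦ 1  ≥
P = 1/3, Q = 0 ↦ 2/3  <
P = 1/3, Q = 1/3 ↦ 2/3  <
P = 1/3, Q = 2/3 ↦ 2/3  <
P = 1/3, Q = 1 ↦ 2/3  <
P = 2/3, Q = 0 ↦ 1/3  <
P = 2/3, Q = 1/3 ↦ 1/3  <
P = 2/3, Q = 2/3 ↦ 1/3  <
P = 2/3, Q = 1 ↦ 1/3  <
P = 1, Q = 0 ↦ 0  <
P = 1, Q = 1/3 ↦ 0  <
P = 1, Q = 2/3 ↦ 0  <
P = 1, Q = 1 ↦ 0  <
So 4 of the 16 assignments meet the threshold.

4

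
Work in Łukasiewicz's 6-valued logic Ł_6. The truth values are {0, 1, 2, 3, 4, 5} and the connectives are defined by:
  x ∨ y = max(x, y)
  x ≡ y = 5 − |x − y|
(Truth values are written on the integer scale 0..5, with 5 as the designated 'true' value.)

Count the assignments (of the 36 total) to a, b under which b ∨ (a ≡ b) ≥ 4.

value 5: 11 assignments (counts)
value 4: 12 assignments (counts)
value 3: 7 assignments
value 2: 3 assignments
value 1: 2 assignments
value 0: 1 assignment
So 23 of the 36 assignments meet the threshold.

23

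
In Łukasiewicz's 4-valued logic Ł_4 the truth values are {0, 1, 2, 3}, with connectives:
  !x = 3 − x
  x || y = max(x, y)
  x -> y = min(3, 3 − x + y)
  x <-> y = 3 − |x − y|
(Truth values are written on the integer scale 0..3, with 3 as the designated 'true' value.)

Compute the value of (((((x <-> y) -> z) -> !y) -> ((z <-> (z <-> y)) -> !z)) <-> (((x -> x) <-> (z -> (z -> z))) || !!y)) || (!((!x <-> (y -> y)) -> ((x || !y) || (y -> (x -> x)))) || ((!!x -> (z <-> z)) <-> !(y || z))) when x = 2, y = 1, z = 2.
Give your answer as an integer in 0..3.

2

x <-> y = 2 <-> 1 = 2
(x <-> y) -> z = 2 -> 2 = 3
!y = !1 = 2
((x <-> y) -> z) -> !y = 3 -> 2 = 2
z <-> y = 2 <-> 1 = 2
z <-> (z <-> y) = 2 <-> 2 = 3
!z = !2 = 1
(z <-> (z <-> y)) -> !z = 3 -> 1 = 1
(((x <-> y) -> z) -> !y) -> ((z <-> (z <-> y)) -> !z) = 2 -> 1 = 2
x -> x = 2 -> 2 = 3
z -> z = 2 -> 2 = 3
z -> (z -> z) = 2 -> 3 = 3
(x -> x) <-> (z -> (z -> z)) = 3 <-> 3 = 3
!y = !1 = 2
!!y = !2 = 1
((x -> x) <-> (z -> (z -> z))) || !!y = 3 || 1 = 3
((((x <-> y) -> z) -> !y) -> ((z <-> (z <-> y)) -> !z)) <-> (((x -> x) <-> (z -> (z -> z))) || !!y) = 2 <-> 3 = 2
!x = !2 = 1
y -> y = 1 -> 1 = 3
!x <-> (y -> y) = 1 <-> 3 = 1
!y = !1 = 2
x || !y = 2 || 2 = 2
x -> x = 2 -> 2 = 3
y -> (x -> x) = 1 -> 3 = 3
(x || !y) || (y -> (x -> x)) = 2 || 3 = 3
(!x <-> (y -> y)) -> ((x || !y) || (y -> (x -> x))) = 1 -> 3 = 3
!((!x <-> (y -> y)) -> ((x || !y) || (y -> (x -> x)))) = !3 = 0
!x = !2 = 1
!!x = !1 = 2
z <-> z = 2 <-> 2 = 3
!!x -> (z <-> z) = 2 -> 3 = 3
y || z = 1 || 2 = 2
!(y || z) = !2 = 1
(!!x -> (z <-> z)) <-> !(y || z) = 3 <-> 1 = 1
!((!x <-> (y -> y)) -> ((x || !y) || (y -> (x -> x)))) || ((!!x -> (z <-> z)) <-> !(y || z)) = 0 || 1 = 1
(((((x <-> y) -> z) -> !y) -> ((z <-> (z <-> y)) -> !z)) <-> (((x -> x) <-> (z -> (z -> z))) || !!y)) || (!((!x <-> (y -> y)) -> ((x || !y) || (y -> (x -> x)))) || ((!!x -> (z <-> z)) <-> !(y || z))) = 2 || 1 = 2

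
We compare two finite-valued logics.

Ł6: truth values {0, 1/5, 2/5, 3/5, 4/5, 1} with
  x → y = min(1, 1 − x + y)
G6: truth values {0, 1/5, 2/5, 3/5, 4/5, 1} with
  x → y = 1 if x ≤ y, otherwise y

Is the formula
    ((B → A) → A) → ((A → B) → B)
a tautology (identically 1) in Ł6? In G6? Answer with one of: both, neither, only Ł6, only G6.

In Ł6: every assignment gives 1 — tautology.
In G6: at A = 0, B = 1/5 the value is 1/5 — not a tautology.

only Ł6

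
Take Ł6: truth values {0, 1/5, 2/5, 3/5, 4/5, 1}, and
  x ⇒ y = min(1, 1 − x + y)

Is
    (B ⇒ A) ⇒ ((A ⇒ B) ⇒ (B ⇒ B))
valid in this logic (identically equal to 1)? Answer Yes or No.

Yes

At A = 1/5, B = 0, for instance:
B ⇒ A = 0 ⇒ 1/5 = 1
A ⇒ B = 1/5 ⇒ 0 = 4/5
B ⇒ B = 0 ⇒ 0 = 1
(A ⇒ B) ⇒ (B ⇒ B) = 4/5 ⇒ 1 = 1
(B ⇒ A) ⇒ ((A ⇒ B) ⇒ (B ⇒ B)) = 1 ⇒ 1 = 1
and checking the remaining 35 assignments likewise gives ≥ 1 in every case.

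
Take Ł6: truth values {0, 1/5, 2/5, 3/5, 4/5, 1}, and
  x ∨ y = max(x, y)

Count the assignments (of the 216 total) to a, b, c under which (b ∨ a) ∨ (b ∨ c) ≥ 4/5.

152

value 1: 91 assignments (counts)
value 4/5: 61 assignments (counts)
value 3/5: 37 assignments
value 2/5: 19 assignments
value 1/5: 7 assignments
value 0: 1 assignment
So 152 of the 216 assignments meet the threshold.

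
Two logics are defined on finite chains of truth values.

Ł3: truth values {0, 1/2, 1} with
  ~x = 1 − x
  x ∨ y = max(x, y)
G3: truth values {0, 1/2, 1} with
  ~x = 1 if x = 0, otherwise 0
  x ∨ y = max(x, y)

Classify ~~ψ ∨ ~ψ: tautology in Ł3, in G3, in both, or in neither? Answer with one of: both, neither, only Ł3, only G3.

only G3

In Ł3: at ψ = 1/2 the value is 1/2 — not a tautology.
In G3: every assignment gives 1 — tautology.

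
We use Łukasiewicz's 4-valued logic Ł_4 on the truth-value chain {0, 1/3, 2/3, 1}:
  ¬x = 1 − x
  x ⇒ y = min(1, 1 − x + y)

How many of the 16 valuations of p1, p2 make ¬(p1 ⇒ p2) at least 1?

p1 = 0, p2 = 0 ↦ 0  <
p1 = 0, p2 = 1/3 ↦ 0  <
p1 = 0, p2 = 2/3 ↦ 0  <
p1 = 0, p2 = 1 ↦ 0  <
p1 = 1/3, p2 = 0 ↦ 1/3  <
p1 = 1/3, p2 = 1/3 ↦ 0  <
p1 = 1/3, p2 = 2/3 ↦ 0  <
p1 = 1/3, p2 = 1 ↦ 0  <
p1 = 2/3, p2 = 0 ↦ 2/3  <
p1 = 2/3, p2 = 1/3 ↦ 1/3  <
p1 = 2/3, p2 = 2/3 ↦ 0  <
p1 = 2/3, p2 = 1 ↦ 0  <
p1 = 1, p2 = 0 ↦ 1  ≥
p1 = 1, p2 = 1/3 ↦ 2/3  <
p1 = 1, p2 = 2/3 ↦ 1/3  <
p1 = 1, p2 = 1 ↦ 0  <
So 1 of the 16 assignments meets the threshold.

1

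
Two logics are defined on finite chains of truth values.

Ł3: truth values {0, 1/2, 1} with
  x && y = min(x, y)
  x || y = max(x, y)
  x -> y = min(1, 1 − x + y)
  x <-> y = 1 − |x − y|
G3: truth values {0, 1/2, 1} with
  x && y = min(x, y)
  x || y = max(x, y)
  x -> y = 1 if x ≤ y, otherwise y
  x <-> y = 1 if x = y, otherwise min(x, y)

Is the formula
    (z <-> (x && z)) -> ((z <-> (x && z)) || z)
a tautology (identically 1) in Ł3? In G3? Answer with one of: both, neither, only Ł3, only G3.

In Ł3: every assignment gives 1 — tautology.
In G3: every assignment gives 1 — tautology.

both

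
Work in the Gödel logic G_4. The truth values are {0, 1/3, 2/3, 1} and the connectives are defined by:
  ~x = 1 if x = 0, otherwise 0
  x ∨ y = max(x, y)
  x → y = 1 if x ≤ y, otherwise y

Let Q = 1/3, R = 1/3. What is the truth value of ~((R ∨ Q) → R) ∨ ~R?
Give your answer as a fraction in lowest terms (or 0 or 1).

0

R ∨ Q = 1/3 ∨ 1/3 = 1/3
(R ∨ Q) → R = 1/3 → 1/3 = 1
~((R ∨ Q) → R) = ~1 = 0
~R = ~1/3 = 0
~((R ∨ Q) → R) ∨ ~R = 0 ∨ 0 = 0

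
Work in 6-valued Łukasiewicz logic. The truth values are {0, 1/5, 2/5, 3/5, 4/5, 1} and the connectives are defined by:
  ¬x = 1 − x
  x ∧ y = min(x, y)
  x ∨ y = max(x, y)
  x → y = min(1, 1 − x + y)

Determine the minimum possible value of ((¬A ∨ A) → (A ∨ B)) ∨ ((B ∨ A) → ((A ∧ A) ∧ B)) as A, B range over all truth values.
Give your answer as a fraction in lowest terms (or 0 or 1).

Take A = 0, B = 2/5:
¬A = ¬0 = 1
¬A ∨ A = 1 ∨ 0 = 1
A ∨ B = 0 ∨ 2/5 = 2/5
(¬A ∨ A) → (A ∨ B) = 1 → 2/5 = 2/5
B ∨ A = 2/5 ∨ 0 = 2/5
A ∧ A = 0 ∧ 0 = 0
(A ∧ A) ∧ B = 0 ∧ 2/5 = 0
(B ∨ A) → ((A ∧ A) ∧ B) = 2/5 → 0 = 3/5
((¬A ∨ A) → (A ∨ B)) ∨ ((B ∨ A) → ((A ∧ A) ∧ B)) = 2/5 ∨ 3/5 = 3/5
No assignment yields a value below 3/5, so this is the minimum.

3/5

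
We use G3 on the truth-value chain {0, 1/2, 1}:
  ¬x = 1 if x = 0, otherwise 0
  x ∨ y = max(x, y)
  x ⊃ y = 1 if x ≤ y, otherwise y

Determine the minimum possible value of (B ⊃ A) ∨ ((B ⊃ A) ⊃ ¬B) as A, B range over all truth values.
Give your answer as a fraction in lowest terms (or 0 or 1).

Take A = 1/2, B = 1:
B ⊃ A = 1 ⊃ 1/2 = 1/2
B ⊃ A = 1 ⊃ 1/2 = 1/2
¬B = ¬1 = 0
(B ⊃ A) ⊃ ¬B = 1/2 ⊃ 0 = 0
(B ⊃ A) ∨ ((B ⊃ A) ⊃ ¬B) = 1/2 ∨ 0 = 1/2
No assignment yields a value below 1/2, so this is the minimum.

1/2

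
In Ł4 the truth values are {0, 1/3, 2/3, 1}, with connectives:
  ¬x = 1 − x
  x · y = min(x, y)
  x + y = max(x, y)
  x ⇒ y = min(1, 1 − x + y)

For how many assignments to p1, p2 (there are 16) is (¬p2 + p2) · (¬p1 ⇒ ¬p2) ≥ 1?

5

p1 = 0, p2 = 0 ↦ 1  ≥
p1 = 0, p2 = 1/3 ↦ 2/3  <
p1 = 0, p2 = 2/3 ↦ 1/3  <
p1 = 0, p2 = 1 ↦ 0  <
p1 = 1/3, p2 = 0 ↦ 1  ≥
p1 = 1/3, p2 = 1/3 ↦ 2/3  <
p1 = 1/3, p2 = 2/3 ↦ 2/3  <
p1 = 1/3, p2 = 1 ↦ 1/3  <
p1 = 2/3, p2 = 0 ↦ 1  ≥
p1 = 2/3, p2 = 1/3 ↦ 2/3  <
p1 = 2/3, p2 = 2/3 ↦ 2/3  <
p1 = 2/3, p2 = 1 ↦ 2/3  <
p1 = 1, p2 = 0 ↦ 1  ≥
p1 = 1, p2 = 1/3 ↦ 2/3  <
p1 = 1, p2 = 2/3 ↦ 2/3  <
p1 = 1, p2 = 1 ↦ 1  ≥
So 5 of the 16 assignments meet the threshold.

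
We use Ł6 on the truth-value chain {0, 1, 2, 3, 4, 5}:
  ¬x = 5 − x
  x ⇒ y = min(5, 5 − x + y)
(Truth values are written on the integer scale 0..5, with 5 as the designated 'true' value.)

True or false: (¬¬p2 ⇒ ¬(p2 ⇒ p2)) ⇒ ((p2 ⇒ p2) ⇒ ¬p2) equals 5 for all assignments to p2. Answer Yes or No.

p2 = 0 ↦ 5
p2 = 1 ↦ 5
p2 = 2 ↦ 5
p2 = 3 ↦ 5
p2 = 4 ↦ 5
p2 = 5 ↦ 5
Every assignment gives a value ≥ 5.

Yes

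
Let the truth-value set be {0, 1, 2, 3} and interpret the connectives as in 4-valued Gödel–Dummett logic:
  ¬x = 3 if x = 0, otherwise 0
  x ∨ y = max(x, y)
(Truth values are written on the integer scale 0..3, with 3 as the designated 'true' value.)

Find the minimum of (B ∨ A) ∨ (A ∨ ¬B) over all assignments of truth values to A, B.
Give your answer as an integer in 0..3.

1

Take A = 0, B = 1:
B ∨ A = 1 ∨ 0 = 1
¬B = ¬1 = 0
A ∨ ¬B = 0 ∨ 0 = 0
(B ∨ A) ∨ (A ∨ ¬B) = 1 ∨ 0 = 1
No assignment yields a value below 1, so this is the minimum.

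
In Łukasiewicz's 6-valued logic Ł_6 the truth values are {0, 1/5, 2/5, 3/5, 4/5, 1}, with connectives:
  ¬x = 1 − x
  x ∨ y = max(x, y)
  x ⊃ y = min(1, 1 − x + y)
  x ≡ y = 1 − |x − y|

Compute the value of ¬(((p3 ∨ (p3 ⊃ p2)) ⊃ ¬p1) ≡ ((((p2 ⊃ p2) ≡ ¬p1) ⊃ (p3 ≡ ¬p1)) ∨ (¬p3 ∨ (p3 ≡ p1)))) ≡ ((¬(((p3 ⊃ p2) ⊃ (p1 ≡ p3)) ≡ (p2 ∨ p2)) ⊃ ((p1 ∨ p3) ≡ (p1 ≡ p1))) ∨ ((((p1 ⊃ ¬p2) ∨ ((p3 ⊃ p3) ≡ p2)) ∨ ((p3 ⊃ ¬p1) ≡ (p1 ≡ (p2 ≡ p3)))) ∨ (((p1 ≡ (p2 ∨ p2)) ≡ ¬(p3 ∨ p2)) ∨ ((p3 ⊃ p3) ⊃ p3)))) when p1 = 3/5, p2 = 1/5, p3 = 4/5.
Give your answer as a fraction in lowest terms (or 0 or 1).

2/5

p3 ⊃ p2 = 4/5 ⊃ 1/5 = 2/5
p3 ∨ (p3 ⊃ p2) = 4/5 ∨ 2/5 = 4/5
¬p1 = ¬3/5 = 2/5
(p3 ∨ (p3 ⊃ p2)) ⊃ ¬p1 = 4/5 ⊃ 2/5 = 3/5
p2 ⊃ p2 = 1/5 ⊃ 1/5 = 1
¬p1 = ¬3/5 = 2/5
(p2 ⊃ p2) ≡ ¬p1 = 1 ≡ 2/5 = 2/5
¬p1 = ¬3/5 = 2/5
p3 ≡ ¬p1 = 4/5 ≡ 2/5 = 3/5
((p2 ⊃ p2) ≡ ¬p1) ⊃ (p3 ≡ ¬p1) = 2/5 ⊃ 3/5 = 1
¬p3 = ¬4/5 = 1/5
p3 ≡ p1 = 4/5 ≡ 3/5 = 4/5
¬p3 ∨ (p3 ≡ p1) = 1/5 ∨ 4/5 = 4/5
(((p2 ⊃ p2) ≡ ¬p1) ⊃ (p3 ≡ ¬p1)) ∨ (¬p3 ∨ (p3 ≡ p1)) = 1 ∨ 4/5 = 1
((p3 ∨ (p3 ⊃ p2)) ⊃ ¬p1) ≡ ((((p2 ⊃ p2) ≡ ¬p1) ⊃ (p3 ≡ ¬p1)) ∨ (¬p3 ∨ (p3 ≡ p1))) = 3/5 ≡ 1 = 3/5
¬(((p3 ∨ (p3 ⊃ p2)) ⊃ ¬p1) ≡ ((((p2 ⊃ p2) ≡ ¬p1) ⊃ (p3 ≡ ¬p1)) ∨ (¬p3 ∨ (p3 ≡ p1)))) = ¬3/5 = 2/5
p3 ⊃ p2 = 4/5 ⊃ 1/5 = 2/5
p1 ≡ p3 = 3/5 ≡ 4/5 = 4/5
(p3 ⊃ p2) ⊃ (p1 ≡ p3) = 2/5 ⊃ 4/5 = 1
p2 ∨ p2 = 1/5 ∨ 1/5 = 1/5
((p3 ⊃ p2) ⊃ (p1 ≡ p3)) ≡ (p2 ∨ p2) = 1 ≡ 1/5 = 1/5
¬(((p3 ⊃ p2) ⊃ (p1 ≡ p3)) ≡ (p2 ∨ p2)) = ¬1/5 = 4/5
p1 ∨ p3 = 3/5 ∨ 4/5 = 4/5
p1 ≡ p1 = 3/5 ≡ 3/5 = 1
(p1 ∨ p3) ≡ (p1 ≡ p1) = 4/5 ≡ 1 = 4/5
¬(((p3 ⊃ p2) ⊃ (p1 ≡ p3)) ≡ (p2 ∨ p2)) ⊃ ((p1 ∨ p3) ≡ (p1 ≡ p1)) = 4/5 ⊃ 4/5 = 1
¬p2 = ¬1/5 = 4/5
p1 ⊃ ¬p2 = 3/5 ⊃ 4/5 = 1
p3 ⊃ p3 = 4/5 ⊃ 4/5 = 1
(p3 ⊃ p3) ≡ p2 = 1 ≡ 1/5 = 1/5
(p1 ⊃ ¬p2) ∨ ((p3 ⊃ p3) ≡ p2) = 1 ∨ 1/5 = 1
¬p1 = ¬3/5 = 2/5
p3 ⊃ ¬p1 = 4/5 ⊃ 2/5 = 3/5
p2 ≡ p3 = 1/5 ≡ 4/5 = 2/5
p1 ≡ (p2 ≡ p3) = 3/5 ≡ 2/5 = 4/5
(p3 ⊃ ¬p1) ≡ (p1 ≡ (p2 ≡ p3)) = 3/5 ≡ 4/5 = 4/5
((p1 ⊃ ¬p2) ∨ ((p3 ⊃ p3) ≡ p2)) ∨ ((p3 ⊃ ¬p1) ≡ (p1 ≡ (p2 ≡ p3))) = 1 ∨ 4/5 = 1
p2 ∨ p2 = 1/5 ∨ 1/5 = 1/5
p1 ≡ (p2 ∨ p2) = 3/5 ≡ 1/5 = 3/5
p3 ∨ p2 = 4/5 ∨ 1/5 = 4/5
¬(p3 ∨ p2) = ¬4/5 = 1/5
(p1 ≡ (p2 ∨ p2)) ≡ ¬(p3 ∨ p2) = 3/5 ≡ 1/5 = 3/5
p3 ⊃ p3 = 4/5 ⊃ 4/5 = 1
(p3 ⊃ p3) ⊃ p3 = 1 ⊃ 4/5 = 4/5
((p1 ≡ (p2 ∨ p2)) ≡ ¬(p3 ∨ p2)) ∨ ((p3 ⊃ p3) ⊃ p3) = 3/5 ∨ 4/5 = 4/5
(((p1 ⊃ ¬p2) ∨ ((p3 ⊃ p3) ≡ p2)) ∨ ((p3 ⊃ ¬p1) ≡ (p1 ≡ (p2 ≡ p3)))) ∨ (((p1 ≡ (p2 ∨ p2)) ≡ ¬(p3 ∨ p2)) ∨ ((p3 ⊃ p3) ⊃ p3)) = 1 ∨ 4/5 = 1
(¬(((p3 ⊃ p2) ⊃ (p1 ≡ p3)) ≡ (p2 ∨ p2)) ⊃ ((p1 ∨ p3) ≡ (p1 ≡ p1))) ∨ ((((p1 ⊃ ¬p2) ∨ ((p3 ⊃ p3) ≡ p2)) ∨ ((p3 ⊃ ¬p1) ≡ (p1 ≡ (p2 ≡ p3)))) ∨ (((p1 ≡ (p2 ∨ p2)) ≡ ¬(p3 ∨ p2)) ∨ ((p3 ⊃ p3) ⊃ p3))) = 1 ∨ 1 = 1
¬(((p3 ∨ (p3 ⊃ p2)) ⊃ ¬p1) ≡ ((((p2 ⊃ p2) ≡ ¬p1) ⊃ (p3 ≡ ¬p1)) ∨ (¬p3 ∨ (p3 ≡ p1)))) ≡ ((¬(((p3 ⊃ p2) ⊃ (p1 ≡ p3)) ≡ (p2 ∨ p2)) ⊃ ((p1 ∨ p3) ≡ (p1 ≡ p1))) ∨ ((((p1 ⊃ ¬p2) ∨ ((p3 ⊃ p3) ≡ p2)) ∨ ((p3 ⊃ ¬p1) ≡ (p1 ≡ (p2 ≡ p3)))) ∨ (((p1 ≡ (p2 ∨ p2)) ≡ ¬(p3 ∨ p2)) ∨ ((p3 ⊃ p3) ⊃ p3)))) = 2/5 ≡ 1 = 2/5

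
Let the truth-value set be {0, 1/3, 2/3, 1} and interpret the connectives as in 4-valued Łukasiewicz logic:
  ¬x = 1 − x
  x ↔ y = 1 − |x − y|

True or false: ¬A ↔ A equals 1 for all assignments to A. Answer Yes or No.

Counterexample: take A = 0.
¬A = ¬0 = 1
¬A ↔ A = 1 ↔ 0 = 0
This gives 0 ≠ 1.

No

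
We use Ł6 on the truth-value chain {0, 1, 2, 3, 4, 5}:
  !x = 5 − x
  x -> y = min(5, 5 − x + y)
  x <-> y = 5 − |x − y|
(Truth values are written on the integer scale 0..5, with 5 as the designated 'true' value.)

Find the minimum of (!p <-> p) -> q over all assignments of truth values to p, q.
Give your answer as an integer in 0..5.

Take p = 2, q = 0:
!p = !2 = 3
!p <-> p = 3 <-> 2 = 4
(!p <-> p) -> q = 4 -> 0 = 1
No assignment yields a value below 1, so this is the minimum.

1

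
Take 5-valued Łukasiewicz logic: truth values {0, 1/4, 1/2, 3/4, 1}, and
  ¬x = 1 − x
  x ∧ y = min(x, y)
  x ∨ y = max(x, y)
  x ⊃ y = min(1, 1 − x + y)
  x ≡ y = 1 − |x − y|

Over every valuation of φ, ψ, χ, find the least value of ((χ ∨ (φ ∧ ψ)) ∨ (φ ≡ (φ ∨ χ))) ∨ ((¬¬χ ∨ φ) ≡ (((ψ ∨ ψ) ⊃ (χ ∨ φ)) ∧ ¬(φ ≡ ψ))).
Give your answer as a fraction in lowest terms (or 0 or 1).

Take φ = 0, ψ = 0, χ = 1/2:
φ ∧ ψ = 0 ∧ 0 = 0
χ ∨ (φ ∧ ψ) = 1/2 ∨ 0 = 1/2
φ ∨ χ = 0 ∨ 1/2 = 1/2
φ ≡ (φ ∨ χ) = 0 ≡ 1/2 = 1/2
(χ ∨ (φ ∧ ψ)) ∨ (φ ≡ (φ ∨ χ)) = 1/2 ∨ 1/2 = 1/2
¬χ = ¬1/2 = 1/2
¬¬χ = ¬1/2 = 1/2
¬¬χ ∨ φ = 1/2 ∨ 0 = 1/2
ψ ∨ ψ = 0 ∨ 0 = 0
χ ∨ φ = 1/2 ∨ 0 = 1/2
(ψ ∨ ψ) ⊃ (χ ∨ φ) = 0 ⊃ 1/2 = 1
φ ≡ ψ = 0 ≡ 0 = 1
¬(φ ≡ ψ) = ¬1 = 0
((ψ ∨ ψ) ⊃ (χ ∨ φ)) ∧ ¬(φ ≡ ψ) = 1 ∧ 0 = 0
(¬¬χ ∨ φ) ≡ (((ψ ∨ ψ) ⊃ (χ ∨ φ)) ∧ ¬(φ ≡ ψ)) = 1/2 ≡ 0 = 1/2
((χ ∨ (φ ∧ ψ)) ∨ (φ ≡ (φ ∨ χ))) ∨ ((¬¬χ ∨ φ) ≡ (((ψ ∨ ψ) ⊃ (χ ∨ φ)) ∧ ¬(φ ≡ ψ))) = 1/2 ∨ 1/2 = 1/2
No assignment yields a value below 1/2, so this is the minimum.

1/2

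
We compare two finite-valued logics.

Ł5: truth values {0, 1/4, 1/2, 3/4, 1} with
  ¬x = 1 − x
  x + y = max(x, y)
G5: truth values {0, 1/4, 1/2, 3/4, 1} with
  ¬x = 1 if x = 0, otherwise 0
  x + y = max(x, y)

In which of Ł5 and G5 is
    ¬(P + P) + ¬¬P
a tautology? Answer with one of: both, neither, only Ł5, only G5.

only G5

In Ł5: at P = 1/4 the value is 3/4 — not a tautology.
In G5: every assignment gives 1 — tautology.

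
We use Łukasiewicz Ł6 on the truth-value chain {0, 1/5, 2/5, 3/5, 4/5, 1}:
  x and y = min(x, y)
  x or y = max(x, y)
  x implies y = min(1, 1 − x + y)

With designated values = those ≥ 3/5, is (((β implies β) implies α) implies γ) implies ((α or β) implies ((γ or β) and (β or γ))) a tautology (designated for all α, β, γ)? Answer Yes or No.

Yes

At α = 1, β = 2/5, γ = 0, for instance:
β implies β = 2/5 implies 2/5 = 1
(β implies β) implies α = 1 implies 1 = 1
((β implies β) implies α) implies γ = 1 implies 0 = 0
α or β = 1 or 2/5 = 1
γ or β = 0 or 2/5 = 2/5
β or γ = 2/5 or 0 = 2/5
(γ or β) and (β or γ) = 2/5 and 2/5 = 2/5
(α or β) implies ((γ or β) and (β or γ)) = 1 implies 2/5 = 2/5
(((β implies β) implies α) implies γ) implies ((α or β) implies ((γ or β) and (β or γ))) = 0 implies 2/5 = 1
and checking the remaining 215 assignments likewise gives ≥ 3/5 in every case.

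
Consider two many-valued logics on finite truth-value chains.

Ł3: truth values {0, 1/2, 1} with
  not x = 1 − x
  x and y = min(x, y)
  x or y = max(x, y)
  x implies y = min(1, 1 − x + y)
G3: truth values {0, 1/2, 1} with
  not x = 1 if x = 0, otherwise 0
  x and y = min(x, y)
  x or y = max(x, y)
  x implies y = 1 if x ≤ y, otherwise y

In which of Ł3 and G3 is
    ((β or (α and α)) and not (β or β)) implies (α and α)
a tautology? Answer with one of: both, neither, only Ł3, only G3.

In Ł3: at α = 0, β = 1/2 the value is 1/2 — not a tautology.
In G3: every assignment gives 1 — tautology.

only G3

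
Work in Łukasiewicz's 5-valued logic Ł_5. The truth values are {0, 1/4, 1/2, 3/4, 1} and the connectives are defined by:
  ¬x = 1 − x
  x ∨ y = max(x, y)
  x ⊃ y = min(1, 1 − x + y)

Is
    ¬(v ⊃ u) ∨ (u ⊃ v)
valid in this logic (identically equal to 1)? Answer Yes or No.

No

Counterexample: take u = 1/4, v = 0.
v ⊃ u = 0 ⊃ 1/4 = 1
¬(v ⊃ u) = ¬1 = 0
u ⊃ v = 1/4 ⊃ 0 = 3/4
¬(v ⊃ u) ∨ (u ⊃ v) = 0 ∨ 3/4 = 3/4
This gives 3/4 ≠ 1.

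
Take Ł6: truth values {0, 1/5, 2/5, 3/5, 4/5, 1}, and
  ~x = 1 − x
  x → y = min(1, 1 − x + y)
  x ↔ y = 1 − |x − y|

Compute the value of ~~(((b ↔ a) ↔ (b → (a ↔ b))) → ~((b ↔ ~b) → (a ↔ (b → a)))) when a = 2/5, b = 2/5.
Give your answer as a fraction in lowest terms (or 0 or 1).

2/5

b ↔ a = 2/5 ↔ 2/5 = 1
a ↔ b = 2/5 ↔ 2/5 = 1
b → (a ↔ b) = 2/5 → 1 = 1
(b ↔ a) ↔ (b → (a ↔ b)) = 1 ↔ 1 = 1
~b = ~2/5 = 3/5
b ↔ ~b = 2/5 ↔ 3/5 = 4/5
b → a = 2/5 → 2/5 = 1
a ↔ (b → a) = 2/5 ↔ 1 = 2/5
(b ↔ ~b) → (a ↔ (b → a)) = 4/5 → 2/5 = 3/5
~((b ↔ ~b) → (a ↔ (b → a))) = ~3/5 = 2/5
((b ↔ a) ↔ (b → (a ↔ b))) → ~((b ↔ ~b) → (a ↔ (b → a))) = 1 → 2/5 = 2/5
~(((b ↔ a) ↔ (b → (a ↔ b))) → ~((b ↔ ~b) → (a ↔ (b → a)))) = ~2/5 = 3/5
~~(((b ↔ a) ↔ (b → (a ↔ b))) → ~((b ↔ ~b) → (a ↔ (b → a)))) = ~3/5 = 2/5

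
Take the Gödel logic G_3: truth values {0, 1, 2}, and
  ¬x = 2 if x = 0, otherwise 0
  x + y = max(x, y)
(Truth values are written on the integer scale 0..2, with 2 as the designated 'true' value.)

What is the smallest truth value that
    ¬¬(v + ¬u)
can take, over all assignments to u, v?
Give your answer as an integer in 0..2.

Take u = 1, v = 0:
¬u = ¬1 = 0
v + ¬u = 0 + 0 = 0
¬(v + ¬u) = ¬0 = 2
¬¬(v + ¬u) = ¬2 = 0
No assignment yields a value below 0, so this is the minimum.

0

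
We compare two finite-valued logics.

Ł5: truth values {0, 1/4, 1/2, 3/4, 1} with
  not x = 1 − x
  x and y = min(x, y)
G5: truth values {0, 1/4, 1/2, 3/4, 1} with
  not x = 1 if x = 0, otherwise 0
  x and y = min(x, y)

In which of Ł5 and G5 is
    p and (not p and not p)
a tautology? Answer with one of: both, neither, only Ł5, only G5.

neither

In Ł5: at p = 0 the value is 0 — not a tautology.
In G5: at p = 0 the value is 0 — not a tautology.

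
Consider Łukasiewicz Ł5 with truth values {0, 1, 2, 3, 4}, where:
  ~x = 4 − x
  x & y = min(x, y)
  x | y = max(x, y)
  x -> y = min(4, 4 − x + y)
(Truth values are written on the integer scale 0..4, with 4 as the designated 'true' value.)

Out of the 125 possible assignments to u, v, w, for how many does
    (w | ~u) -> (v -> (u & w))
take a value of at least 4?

value 4: 85 assignments (counts)
value 3: 16 assignments
value 2: 12 assignments
value 1: 7 assignments
value 0: 5 assignments
So 85 of the 125 assignments meet the threshold.

85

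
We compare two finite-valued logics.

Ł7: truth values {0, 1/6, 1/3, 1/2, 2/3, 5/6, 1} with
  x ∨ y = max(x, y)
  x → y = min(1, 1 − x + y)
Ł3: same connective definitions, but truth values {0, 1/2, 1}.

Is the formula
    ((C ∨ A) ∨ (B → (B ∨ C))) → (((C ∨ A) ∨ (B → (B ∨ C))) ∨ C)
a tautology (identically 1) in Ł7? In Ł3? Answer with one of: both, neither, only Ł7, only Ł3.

both

In Ł7: every assignment gives 1 — tautology.
In Ł3: every assignment gives 1 — tautology.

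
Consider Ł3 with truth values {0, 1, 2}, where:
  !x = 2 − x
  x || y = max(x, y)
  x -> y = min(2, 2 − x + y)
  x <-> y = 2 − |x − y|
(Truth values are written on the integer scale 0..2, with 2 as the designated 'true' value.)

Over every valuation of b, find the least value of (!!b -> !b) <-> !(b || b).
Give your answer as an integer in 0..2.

1

Take b = 1:
!b = !1 = 1
!!b = !1 = 1
!b = !1 = 1
!!b -> !b = 1 -> 1 = 2
b || b = 1 || 1 = 1
!(b || b) = !1 = 1
(!!b -> !b) <-> !(b || b) = 2 <-> 1 = 1
No assignment yields a value below 1, so this is the minimum.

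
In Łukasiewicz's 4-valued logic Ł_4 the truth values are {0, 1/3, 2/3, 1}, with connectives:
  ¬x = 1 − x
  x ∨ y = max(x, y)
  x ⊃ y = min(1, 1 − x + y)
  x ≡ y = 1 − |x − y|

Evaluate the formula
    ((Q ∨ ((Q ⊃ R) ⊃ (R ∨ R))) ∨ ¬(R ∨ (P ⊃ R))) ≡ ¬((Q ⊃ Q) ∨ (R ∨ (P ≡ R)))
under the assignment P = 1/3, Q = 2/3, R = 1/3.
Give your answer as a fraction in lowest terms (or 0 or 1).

Q ⊃ R = 2/3 ⊃ 1/3 = 2/3
R ∨ R = 1/3 ∨ 1/3 = 1/3
(Q ⊃ R) ⊃ (R ∨ R) = 2/3 ⊃ 1/3 = 2/3
Q ∨ ((Q ⊃ R) ⊃ (R ∨ R)) = 2/3 ∨ 2/3 = 2/3
P ⊃ R = 1/3 ⊃ 1/3 = 1
R ∨ (P ⊃ R) = 1/3 ∨ 1 = 1
¬(R ∨ (P ⊃ R)) = ¬1 = 0
(Q ∨ ((Q ⊃ R) ⊃ (R ∨ R))) ∨ ¬(R ∨ (P ⊃ R)) = 2/3 ∨ 0 = 2/3
Q ⊃ Q = 2/3 ⊃ 2/3 = 1
P ≡ R = 1/3 ≡ 1/3 = 1
R ∨ (P ≡ R) = 1/3 ∨ 1 = 1
(Q ⊃ Q) ∨ (R ∨ (P ≡ R)) = 1 ∨ 1 = 1
¬((Q ⊃ Q) ∨ (R ∨ (P ≡ R))) = ¬1 = 0
((Q ∨ ((Q ⊃ R) ⊃ (R ∨ R))) ∨ ¬(R ∨ (P ⊃ R))) ≡ ¬((Q ⊃ Q) ∨ (R ∨ (P ≡ R))) = 2/3 ≡ 0 = 1/3

1/3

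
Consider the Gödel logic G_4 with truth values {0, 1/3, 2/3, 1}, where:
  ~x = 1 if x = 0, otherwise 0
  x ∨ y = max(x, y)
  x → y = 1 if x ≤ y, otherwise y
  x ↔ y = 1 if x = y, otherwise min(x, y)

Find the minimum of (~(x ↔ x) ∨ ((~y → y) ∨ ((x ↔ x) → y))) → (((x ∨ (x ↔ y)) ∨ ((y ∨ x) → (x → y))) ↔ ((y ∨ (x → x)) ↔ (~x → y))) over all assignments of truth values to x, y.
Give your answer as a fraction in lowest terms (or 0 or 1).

1/3

Take x = 0, y = 1/3:
x ↔ x = 0 ↔ 0 = 1
~(x ↔ x) = ~1 = 0
~y = ~1/3 = 0
~y → y = 0 → 1/3 = 1
x ↔ x = 0 ↔ 0 = 1
(x ↔ x) → y = 1 → 1/3 = 1/3
(~y → y) ∨ ((x ↔ x) → y) = 1 ∨ 1/3 = 1
~(x ↔ x) ∨ ((~y → y) ∨ ((x ↔ x) → y)) = 0 ∨ 1 = 1
x ↔ y = 0 ↔ 1/3 = 0
x ∨ (x ↔ y) = 0 ∨ 0 = 0
y ∨ x = 1/3 ∨ 0 = 1/3
x → y = 0 → 1/3 = 1
(y ∨ x) → (x → y) = 1/3 → 1 = 1
(x ∨ (x ↔ y)) ∨ ((y ∨ x) → (x → y)) = 0 ∨ 1 = 1
x → x = 0 → 0 = 1
y ∨ (x → x) = 1/3 ∨ 1 = 1
~x = ~0 = 1
~x → y = 1 → 1/3 = 1/3
(y ∨ (x → x)) ↔ (~x → y) = 1 ↔ 1/3 = 1/3
((x ∨ (x ↔ y)) ∨ ((y ∨ x) → (x → y))) ↔ ((y ∨ (x → x)) ↔ (~x → y)) = 1 ↔ 1/3 = 1/3
(~(x ↔ x) ∨ ((~y → y) ∨ ((x ↔ x) → y))) → (((x ∨ (x ↔ y)) ∨ ((y ∨ x) → (x → y))) ↔ ((y ∨ (x → x)) ↔ (~x → y))) = 1 → 1/3 = 1/3
No assignment yields a value below 1/3, so this is the minimum.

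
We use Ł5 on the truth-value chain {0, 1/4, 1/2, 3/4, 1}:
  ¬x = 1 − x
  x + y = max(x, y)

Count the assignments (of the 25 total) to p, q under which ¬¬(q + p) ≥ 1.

9

value 1: 9 assignments (counts)
value 3/4: 7 assignments
value 1/2: 5 assignments
value 1/4: 3 assignments
value 0: 1 assignment
So 9 of the 25 assignments meet the threshold.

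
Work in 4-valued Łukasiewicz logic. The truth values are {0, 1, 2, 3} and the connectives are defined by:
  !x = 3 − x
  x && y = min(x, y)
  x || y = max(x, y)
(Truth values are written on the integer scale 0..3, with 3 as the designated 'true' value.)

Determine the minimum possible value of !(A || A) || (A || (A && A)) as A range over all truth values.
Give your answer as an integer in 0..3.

Take A = 1:
A || A = 1 || 1 = 1
!(A || A) = !1 = 2
A && A = 1 && 1 = 1
A || (A && A) = 1 || 1 = 1
!(A || A) || (A || (A && A)) = 2 || 1 = 2
No assignment yields a value below 2, so this is the minimum.

2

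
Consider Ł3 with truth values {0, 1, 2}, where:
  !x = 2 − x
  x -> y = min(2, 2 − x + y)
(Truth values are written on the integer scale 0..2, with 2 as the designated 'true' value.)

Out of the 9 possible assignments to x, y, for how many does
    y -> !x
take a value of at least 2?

6

x = 0, y = 0 ↦ 2  ≥
x = 0, y = 1 ↦ 2  ≥
x = 0, y = 2 ↦ 2  ≥
x = 1, y = 0 ↦ 2  ≥
x = 1, y = 1 ↦ 2  ≥
x = 1, y = 2 ↦ 1  <
x = 2, y = 0 ↦ 2  ≥
x = 2, y = 1 ↦ 1  <
x = 2, y = 2 ↦ 0  <
So 6 of the 9 assignments meet the threshold.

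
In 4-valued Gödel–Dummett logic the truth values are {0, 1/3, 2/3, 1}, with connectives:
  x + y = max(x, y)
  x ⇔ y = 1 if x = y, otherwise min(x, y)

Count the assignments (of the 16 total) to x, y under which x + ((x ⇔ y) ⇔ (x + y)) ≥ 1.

x = 0, y = 0 ↦ 0  <
x = 0, y = 1/3 ↦ 0  <
x = 0, y = 2/3 ↦ 0  <
x = 0, y = 1 ↦ 0  <
x = 1/3, y = 0 ↦ 1/3  <
x = 1/3, y = 1/3 ↦ 1/3  <
x = 1/3, y = 2/3 ↦ 1/3  <
x = 1/3, y = 1 ↦ 1/3  <
x = 2/3, y = 0 ↦ 2/3  <
x = 2/3, y = 1/3 ↦ 2/3  <
x = 2/3, y = 2/3 ↦ 2/3  <
x = 2/3, y = 1 ↦ 2/3  <
x = 1, y = 0 ↦ 1  ≥
x = 1, y = 1/3 ↦ 1  ≥
x = 1, y = 2/3 ↦ 1  ≥
x = 1, y = 1 ↦ 1  ≥
So 4 of the 16 assignments meet the threshold.

4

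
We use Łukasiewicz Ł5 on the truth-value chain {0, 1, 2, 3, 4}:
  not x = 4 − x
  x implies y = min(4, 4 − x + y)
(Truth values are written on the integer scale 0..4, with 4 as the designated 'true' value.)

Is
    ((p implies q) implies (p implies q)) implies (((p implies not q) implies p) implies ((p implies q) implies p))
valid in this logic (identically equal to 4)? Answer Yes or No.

Counterexample: take p = 1, q = 4.
p implies q = 1 implies 4 = 4
p implies q = 1 implies 4 = 4
(p implies q) implies (p implies q) = 4 implies 4 = 4
not q = not 4 = 0
p implies not q = 1 implies 0 = 3
(p implies not q) implies p = 3 implies 1 = 2
p implies q = 1 implies 4 = 4
(p implies q) implies p = 4 implies 1 = 1
((p implies not q) implies p) implies ((p implies q) implies p) = 2 implies 1 = 3
((p implies q) implies (p implies q)) implies (((p implies not q) implies p) implies ((p implies q) implies p)) = 4 implies 3 = 3
This gives 3 ≠ 4.

No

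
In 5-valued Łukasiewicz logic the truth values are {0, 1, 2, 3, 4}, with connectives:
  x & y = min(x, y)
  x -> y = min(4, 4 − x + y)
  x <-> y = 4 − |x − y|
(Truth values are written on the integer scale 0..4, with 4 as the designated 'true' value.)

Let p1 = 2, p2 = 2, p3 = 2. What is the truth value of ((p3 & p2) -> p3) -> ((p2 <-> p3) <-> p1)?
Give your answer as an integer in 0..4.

p3 & p2 = 2 & 2 = 2
(p3 & p2) -> p3 = 2 -> 2 = 4
p2 <-> p3 = 2 <-> 2 = 4
(p2 <-> p3) <-> p1 = 4 <-> 2 = 2
((p3 & p2) -> p3) -> ((p2 <-> p3) <-> p1) = 4 -> 2 = 2

2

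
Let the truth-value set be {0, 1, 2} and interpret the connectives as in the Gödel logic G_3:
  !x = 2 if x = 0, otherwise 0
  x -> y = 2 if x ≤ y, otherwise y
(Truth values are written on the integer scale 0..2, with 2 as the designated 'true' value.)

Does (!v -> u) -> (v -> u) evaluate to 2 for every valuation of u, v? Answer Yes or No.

No

Counterexample: take u = 0, v = 1.
!v = !1 = 0
!v -> u = 0 -> 0 = 2
v -> u = 1 -> 0 = 0
(!v -> u) -> (v -> u) = 2 -> 0 = 0
This gives 0 ≠ 2.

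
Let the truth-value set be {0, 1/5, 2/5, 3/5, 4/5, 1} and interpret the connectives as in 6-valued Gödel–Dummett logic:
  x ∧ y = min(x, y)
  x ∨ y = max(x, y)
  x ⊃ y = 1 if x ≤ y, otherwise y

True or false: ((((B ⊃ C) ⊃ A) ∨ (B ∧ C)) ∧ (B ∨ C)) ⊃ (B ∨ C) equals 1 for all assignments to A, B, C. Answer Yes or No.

Yes

At A = 1/5, B = 0, C = 4/5, for instance:
B ⊃ C = 0 ⊃ 4/5 = 1
(B ⊃ C) ⊃ A = 1 ⊃ 1/5 = 1/5
B ∧ C = 0 ∧ 4/5 = 0
((B ⊃ C) ⊃ A) ∨ (B ∧ C) = 1/5 ∨ 0 = 1/5
B ∨ C = 0 ∨ 4/5 = 4/5
(((B ⊃ C) ⊃ A) ∨ (B ∧ C)) ∧ (B ∨ C) = 1/5 ∧ 4/5 = 1/5
((((B ⊃ C) ⊃ A) ∨ (B ∧ C)) ∧ (B ∨ C)) ⊃ (B ∨ C) = 1/5 ⊃ 4/5 = 1
and checking the remaining 215 assignments likewise gives ≥ 1 in every case.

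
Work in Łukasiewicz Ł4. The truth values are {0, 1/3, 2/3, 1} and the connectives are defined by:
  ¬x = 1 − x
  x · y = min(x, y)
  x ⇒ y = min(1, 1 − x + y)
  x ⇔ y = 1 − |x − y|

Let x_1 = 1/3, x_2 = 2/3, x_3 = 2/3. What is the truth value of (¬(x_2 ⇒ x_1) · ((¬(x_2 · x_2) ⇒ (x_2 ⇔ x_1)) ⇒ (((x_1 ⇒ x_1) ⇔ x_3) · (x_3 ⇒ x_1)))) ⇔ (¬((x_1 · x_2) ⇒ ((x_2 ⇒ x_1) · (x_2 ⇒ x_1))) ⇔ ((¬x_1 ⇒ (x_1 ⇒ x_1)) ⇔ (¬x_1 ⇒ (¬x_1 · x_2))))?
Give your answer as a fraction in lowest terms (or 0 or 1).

2/3

x_2 ⇒ x_1 = 2/3 ⇒ 1/3 = 2/3
¬(x_2 ⇒ x_1) = ¬2/3 = 1/3
x_2 · x_2 = 2/3 · 2/3 = 2/3
¬(x_2 · x_2) = ¬2/3 = 1/3
x_2 ⇔ x_1 = 2/3 ⇔ 1/3 = 2/3
¬(x_2 · x_2) ⇒ (x_2 ⇔ x_1) = 1/3 ⇒ 2/3 = 1
x_1 ⇒ x_1 = 1/3 ⇒ 1/3 = 1
(x_1 ⇒ x_1) ⇔ x_3 = 1 ⇔ 2/3 = 2/3
x_3 ⇒ x_1 = 2/3 ⇒ 1/3 = 2/3
((x_1 ⇒ x_1) ⇔ x_3) · (x_3 ⇒ x_1) = 2/3 · 2/3 = 2/3
(¬(x_2 · x_2) ⇒ (x_2 ⇔ x_1)) ⇒ (((x_1 ⇒ x_1) ⇔ x_3) · (x_3 ⇒ x_1)) = 1 ⇒ 2/3 = 2/3
¬(x_2 ⇒ x_1) · ((¬(x_2 · x_2) ⇒ (x_2 ⇔ x_1)) ⇒ (((x_1 ⇒ x_1) ⇔ x_3) · (x_3 ⇒ x_1))) = 1/3 · 2/3 = 1/3
x_1 · x_2 = 1/3 · 2/3 = 1/3
x_2 ⇒ x_1 = 2/3 ⇒ 1/3 = 2/3
x_2 ⇒ x_1 = 2/3 ⇒ 1/3 = 2/3
(x_2 ⇒ x_1) · (x_2 ⇒ x_1) = 2/3 · 2/3 = 2/3
(x_1 · x_2) ⇒ ((x_2 ⇒ x_1) · (x_2 ⇒ x_1)) = 1/3 ⇒ 2/3 = 1
¬((x_1 · x_2) ⇒ ((x_2 ⇒ x_1) · (x_2 ⇒ x_1))) = ¬1 = 0
¬x_1 = ¬1/3 = 2/3
x_1 ⇒ x_1 = 1/3 ⇒ 1/3 = 1
¬x_1 ⇒ (x_1 ⇒ x_1) = 2/3 ⇒ 1 = 1
¬x_1 = ¬1/3 = 2/3
¬x_1 = ¬1/3 = 2/3
¬x_1 · x_2 = 2/3 · 2/3 = 2/3
¬x_1 ⇒ (¬x_1 · x_2) = 2/3 ⇒ 2/3 = 1
(¬x_1 ⇒ (x_1 ⇒ x_1)) ⇔ (¬x_1 ⇒ (¬x_1 · x_2)) = 1 ⇔ 1 = 1
¬((x_1 · x_2) ⇒ ((x_2 ⇒ x_1) · (x_2 ⇒ x_1))) ⇔ ((¬x_1 ⇒ (x_1 ⇒ x_1)) ⇔ (¬x_1 ⇒ (¬x_1 · x_2))) = 0 ⇔ 1 = 0
(¬(x_2 ⇒ x_1) · ((¬(x_2 · x_2) ⇒ (x_2 ⇔ x_1)) ⇒ (((x_1 ⇒ x_1) ⇔ x_3) · (x_3 ⇒ x_1)))) ⇔ (¬((x_1 · x_2) ⇒ ((x_2 ⇒ x_1) · (x_2 ⇒ x_1))) ⇔ ((¬x_1 ⇒ (x_1 ⇒ x_1)) ⇔ (¬x_1 ⇒ (¬x_1 · x_2)))) = 1/3 ⇔ 0 = 2/3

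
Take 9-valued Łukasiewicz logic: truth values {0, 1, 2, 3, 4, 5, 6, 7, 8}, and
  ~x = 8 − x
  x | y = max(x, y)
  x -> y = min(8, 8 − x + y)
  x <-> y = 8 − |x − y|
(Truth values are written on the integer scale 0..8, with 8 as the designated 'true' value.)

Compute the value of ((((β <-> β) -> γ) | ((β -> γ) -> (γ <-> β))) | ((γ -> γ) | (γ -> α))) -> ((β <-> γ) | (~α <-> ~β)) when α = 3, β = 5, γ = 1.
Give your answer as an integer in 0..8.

β <-> β = 5 <-> 5 = 8
(β <-> β) -> γ = 8 -> 1 = 1
β -> γ = 5 -> 1 = 4
γ <-> β = 1 <-> 5 = 4
(β -> γ) -> (γ <-> β) = 4 -> 4 = 8
((β <-> β) -> γ) | ((β -> γ) -> (γ <-> β)) = 1 | 8 = 8
γ -> γ = 1 -> 1 = 8
γ -> α = 1 -> 3 = 8
(γ -> γ) | (γ -> α) = 8 | 8 = 8
(((β <-> β) -> γ) | ((β -> γ) -> (γ <-> β))) | ((γ -> γ) | (γ -> α)) = 8 | 8 = 8
β <-> γ = 5 <-> 1 = 4
~α = ~3 = 5
~β = ~5 = 3
~α <-> ~β = 5 <-> 3 = 6
(β <-> γ) | (~α <-> ~β) = 4 | 6 = 6
((((β <-> β) -> γ) | ((β -> γ) -> (γ <-> β))) | ((γ -> γ) | (γ -> α))) -> ((β <-> γ) | (~α <-> ~β)) = 8 -> 6 = 6

6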